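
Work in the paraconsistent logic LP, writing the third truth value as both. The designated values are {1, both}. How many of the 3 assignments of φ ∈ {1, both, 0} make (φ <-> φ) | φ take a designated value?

3

φ=1: 1 ✓
φ=both: both ✓
φ=0: 1 ✓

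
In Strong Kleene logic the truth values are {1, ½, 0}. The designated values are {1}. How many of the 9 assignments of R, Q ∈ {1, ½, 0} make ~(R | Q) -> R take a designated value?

5

Of the 9 assignments, 5 give a value in {1}.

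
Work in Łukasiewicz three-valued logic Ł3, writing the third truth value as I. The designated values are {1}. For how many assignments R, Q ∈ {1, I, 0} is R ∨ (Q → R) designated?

Of the 9 assignments, 6 give a value in {1}.

6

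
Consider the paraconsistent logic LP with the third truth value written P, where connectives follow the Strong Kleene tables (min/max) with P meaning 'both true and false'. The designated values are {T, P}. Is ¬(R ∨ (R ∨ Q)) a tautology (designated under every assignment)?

Countermodel: R=T, Q=T gives F, which is not designated.

No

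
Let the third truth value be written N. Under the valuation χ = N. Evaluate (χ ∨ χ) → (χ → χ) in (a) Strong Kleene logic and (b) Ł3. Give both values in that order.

In Strong Kleene logic: χ ∨ χ = N ∨ N = N
χ → χ = N → N = N  [¬N ∨ N]
(χ ∨ χ) → (χ → χ) = N → N = N
In Ł3: χ ∨ χ = N ∨ N = N
χ → χ = N → N = ⊤  [min(1, 1−½+½)]
(χ ∨ χ) → (χ → χ) = N → ⊤ = ⊤
They differ because Strong Kleene logic and Ł3 treat N differently under implication.

N; ⊤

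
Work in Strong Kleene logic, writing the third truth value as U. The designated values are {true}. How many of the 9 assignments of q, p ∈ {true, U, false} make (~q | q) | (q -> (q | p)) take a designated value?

7

Of the 9 assignments, 7 give a value in {true}.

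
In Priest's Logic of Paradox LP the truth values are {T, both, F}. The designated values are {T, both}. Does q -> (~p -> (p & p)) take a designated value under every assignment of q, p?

No

Countermodel: q=T, p=F gives F, which is not designated.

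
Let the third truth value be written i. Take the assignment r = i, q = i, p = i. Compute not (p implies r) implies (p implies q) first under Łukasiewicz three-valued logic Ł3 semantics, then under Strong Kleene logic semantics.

In Łukasiewicz three-valued logic Ł3: p implies r = i implies i = ⊤
not (p implies r) = not ⊤ = ⊥
p implies q = i implies i = ⊤
not (p implies r) implies (p implies q) = ⊥ implies ⊤ = ⊤
In Strong Kleene logic: p implies r = i implies i = i  [not i or i]
not (p implies r) = not i = i
p implies q = i implies i = i
not (p implies r) implies (p implies q) = i implies i = i
They differ because Łukasiewicz three-valued logic Ł3 and Strong Kleene logic treat i differently under implication.

⊤; i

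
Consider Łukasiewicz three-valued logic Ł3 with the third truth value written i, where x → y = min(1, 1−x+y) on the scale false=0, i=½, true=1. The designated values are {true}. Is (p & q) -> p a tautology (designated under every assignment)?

Every assignment of p, q over {true, i, false} gives a value in {true}.
In particular, with p=i, q=i: (p & q) -> p = true.

Yes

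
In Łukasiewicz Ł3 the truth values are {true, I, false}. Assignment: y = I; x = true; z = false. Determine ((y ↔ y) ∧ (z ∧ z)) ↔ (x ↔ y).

I

y ↔ y = I ↔ I = true
z ∧ z = false ∧ false = false
(y ↔ y) ∧ (z ∧ z) = true ∧ false = false
x ↔ y = true ↔ I = I
((y ↔ y) ∧ (z ∧ z)) ↔ (x ↔ y) = false ↔ I = I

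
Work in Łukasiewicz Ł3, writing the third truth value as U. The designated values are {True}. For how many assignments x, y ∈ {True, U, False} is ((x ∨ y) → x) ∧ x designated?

3

Designated under: (x=True, y=True); (x=True, y=U); (x=True, y=False).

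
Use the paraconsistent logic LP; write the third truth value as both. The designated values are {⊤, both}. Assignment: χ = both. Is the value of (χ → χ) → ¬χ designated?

Yes

χ → χ = both → both = both  [¬both ∨ both]
¬χ = ¬both = both
(χ → χ) → ¬χ = both → both = both
both ∈ {⊤, both}.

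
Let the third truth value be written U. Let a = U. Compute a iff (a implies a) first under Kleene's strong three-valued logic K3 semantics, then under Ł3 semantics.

U; U

In Kleene's strong three-valued logic K3: a implies a = U implies U = U  [not U or U]
a iff (a implies a) = U iff U = U
In Ł3: a implies a = U implies U = True  [min(1, 1−½+½)]
a iff (a implies a) = U iff True = U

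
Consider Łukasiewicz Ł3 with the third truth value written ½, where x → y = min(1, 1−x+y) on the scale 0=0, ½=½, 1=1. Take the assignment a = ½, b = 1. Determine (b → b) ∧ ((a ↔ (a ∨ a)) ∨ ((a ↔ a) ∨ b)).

b → b = 1 → 1 = 1
a ∨ a = ½ ∨ ½ = ½
a ↔ (a ∨ a) = ½ ↔ ½ = 1  [1 − |½−½|]
a ↔ a = ½ ↔ ½ = 1
(a ↔ a) ∨ b = 1 ∨ 1 = 1
(a ↔ (a ∨ a)) ∨ ((a ↔ a) ∨ b) = 1 ∨ 1 = 1
(b → b) ∧ ((a ↔ (a ∨ a)) ∨ ((a ↔ a) ∨ b)) = 1 ∧ 1 = 1

1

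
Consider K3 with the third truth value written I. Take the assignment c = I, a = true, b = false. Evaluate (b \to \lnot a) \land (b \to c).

\lnot a = \lnot true = false
b \to \lnot a = false \to false = true
b \to c = false \to I = true  [\lnot false \lor I]
(b \to \lnot a) \land (b \to c) = true \land true = true

true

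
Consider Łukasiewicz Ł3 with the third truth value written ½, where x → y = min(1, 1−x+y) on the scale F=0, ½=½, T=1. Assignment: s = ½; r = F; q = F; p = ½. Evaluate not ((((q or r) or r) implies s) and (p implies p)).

q or r = F or F = F
(q or r) or r = F or F = F
((q or r) or r) implies s = F implies ½ = T  [min(1, 1−0+½)]
p implies p = ½ implies ½ = T
(((q or r) or r) implies s) and (p implies p) = T and T = T
not ((((q or r) or r) implies s) and (p implies p)) = not T = F

F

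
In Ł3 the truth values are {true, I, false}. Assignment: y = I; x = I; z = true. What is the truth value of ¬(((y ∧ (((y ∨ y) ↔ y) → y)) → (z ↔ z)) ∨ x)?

false

y ∨ y = I ∨ I = I
(y ∨ y) ↔ y = I ↔ I = true  [1 − |½−½|]
((y ∨ y) ↔ y) → y = true → I = I
y ∧ (((y ∨ y) ↔ y) → y) = I ∧ I = I
z ↔ z = true ↔ true = true
(y ∧ (((y ∨ y) ↔ y) → y)) → (z ↔ z) = I → true = true
((y ∧ (((y ∨ y) ↔ y) → y)) → (z ↔ z)) ∨ x = true ∨ I = true
¬(((y ∧ (((y ∨ y) ↔ y) → y)) → (z ↔ z)) ∨ x) = ¬true = false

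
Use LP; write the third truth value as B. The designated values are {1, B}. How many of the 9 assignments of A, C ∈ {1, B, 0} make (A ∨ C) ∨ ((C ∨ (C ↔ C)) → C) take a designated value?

8

Of the 9 assignments, 8 give a value in {1, B}.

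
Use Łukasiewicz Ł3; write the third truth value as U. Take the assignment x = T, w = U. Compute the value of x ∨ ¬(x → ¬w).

T

¬w = ¬U = U
x → ¬w = T → U = U  [min(1, 1−1+½)]
¬(x → ¬w) = ¬U = U
x ∨ ¬(x → ¬w) = T ∨ U = T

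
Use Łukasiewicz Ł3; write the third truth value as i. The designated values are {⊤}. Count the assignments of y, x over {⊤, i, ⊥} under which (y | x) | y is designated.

5

Of the 9 assignments, 5 give a value in {⊤}.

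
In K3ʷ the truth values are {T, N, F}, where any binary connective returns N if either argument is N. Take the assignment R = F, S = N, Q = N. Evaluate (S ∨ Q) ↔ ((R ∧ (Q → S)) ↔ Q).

N

S ∨ Q = N ∨ N = N
Q → S = N → N = N
R ∧ (Q → S) = F ∧ N = N
(R ∧ (Q → S)) ↔ Q = N ↔ N = N
(S ∨ Q) ↔ ((R ∧ (Q → S)) ↔ Q) = N ↔ N = N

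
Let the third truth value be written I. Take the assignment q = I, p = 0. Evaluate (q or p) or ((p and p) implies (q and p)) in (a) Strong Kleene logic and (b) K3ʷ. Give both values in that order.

In Strong Kleene logic: q or p = I or 0 = I
p and p = 0 and 0 = 0
q and p = I and 0 = 0
(p and p) implies (q and p) = 0 implies 0 = 1
(q or p) or ((p and p) implies (q and p)) = I or 1 = 1
In K3ʷ: q or p = I or 0 = I
p and p = 0 and 0 = 0
q and p = I and 0 = I
(p and p) implies (q and p) = 0 implies I = I  [any arg is the third value ⇒ result is the third value]
(q or p) or ((p and p) implies (q and p)) = I or I = I
They differ because Strong Kleene logic and K3ʷ treat I differently under the binary connectives.

1; I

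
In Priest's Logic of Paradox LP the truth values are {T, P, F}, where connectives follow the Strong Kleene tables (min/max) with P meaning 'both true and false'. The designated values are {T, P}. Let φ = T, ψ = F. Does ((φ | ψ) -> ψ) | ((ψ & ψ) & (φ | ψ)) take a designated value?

φ | ψ = T | F = T
(φ | ψ) -> ψ = T -> F = F
ψ & ψ = F & F = F
φ | ψ = T | F = T
(ψ & ψ) & (φ | ψ) = F & T = F
((φ | ψ) -> ψ) | ((ψ & ψ) & (φ | ψ)) = F | F = F
F ∉ {T, P}.

No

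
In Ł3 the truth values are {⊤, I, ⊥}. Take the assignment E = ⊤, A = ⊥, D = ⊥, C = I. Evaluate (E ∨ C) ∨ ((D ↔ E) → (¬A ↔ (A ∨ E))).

⊤

E ∨ C = ⊤ ∨ I = ⊤
D ↔ E = ⊥ ↔ ⊤ = ⊥
¬A = ¬⊥ = ⊤
A ∨ E = ⊥ ∨ ⊤ = ⊤
¬A ↔ (A ∨ E) = ⊤ ↔ ⊤ = ⊤
(D ↔ E) → (¬A ↔ (A ∨ E)) = ⊥ → ⊤ = ⊤
(E ∨ C) ∨ ((D ↔ E) → (¬A ↔ (A ∨ E))) = ⊤ ∨ ⊤ = ⊤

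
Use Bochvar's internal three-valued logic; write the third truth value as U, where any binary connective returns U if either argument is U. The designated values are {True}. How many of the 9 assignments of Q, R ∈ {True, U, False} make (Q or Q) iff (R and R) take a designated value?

2

Designated under: (Q=True, R=True); (Q=False, R=False).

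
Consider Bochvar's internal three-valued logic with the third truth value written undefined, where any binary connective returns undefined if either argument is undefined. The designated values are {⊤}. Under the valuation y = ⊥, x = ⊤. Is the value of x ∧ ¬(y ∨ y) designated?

y ∨ y = ⊥ ∨ ⊥ = ⊥
¬(y ∨ y) = ¬⊥ = ⊤
x ∧ ¬(y ∨ y) = ⊤ ∧ ⊤ = ⊤
⊤ ∈ {⊤}.

Yes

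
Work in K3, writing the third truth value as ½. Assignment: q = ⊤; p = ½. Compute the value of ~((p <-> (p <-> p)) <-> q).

p <-> p = ½ <-> ½ = ½
p <-> (p <-> p) = ½ <-> ½ = ½
(p <-> (p <-> p)) <-> q = ½ <-> ⊤ = ½
~((p <-> (p <-> p)) <-> q) = ~½ = ½

½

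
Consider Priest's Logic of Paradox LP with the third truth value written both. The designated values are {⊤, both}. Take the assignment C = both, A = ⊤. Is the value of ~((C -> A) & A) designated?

C -> A = both -> ⊤ = ⊤
(C -> A) & A = ⊤ & ⊤ = ⊤
~((C -> A) & A) = ~⊤ = ⊥
⊥ ∉ {⊤, both}.

No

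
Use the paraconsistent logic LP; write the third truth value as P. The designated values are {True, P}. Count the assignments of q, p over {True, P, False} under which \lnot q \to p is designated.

Of the 9 assignments, 8 give a value in {True, P}.

8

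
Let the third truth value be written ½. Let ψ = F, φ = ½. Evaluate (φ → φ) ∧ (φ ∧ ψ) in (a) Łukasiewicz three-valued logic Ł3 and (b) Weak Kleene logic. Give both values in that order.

F; ½

In Łukasiewicz three-valued logic Ł3: φ → φ = ½ → ½ = T
φ ∧ ψ = ½ ∧ F = F
(φ → φ) ∧ (φ ∧ ψ) = T ∧ F = F
In Weak Kleene logic: φ → φ = ½ → ½ = ½
φ ∧ ψ = ½ ∧ F = ½
(φ → φ) ∧ (φ ∧ ψ) = ½ ∧ ½ = ½
They differ because Łukasiewicz three-valued logic Ł3 and Weak Kleene logic treat ½ differently under the binary connectives.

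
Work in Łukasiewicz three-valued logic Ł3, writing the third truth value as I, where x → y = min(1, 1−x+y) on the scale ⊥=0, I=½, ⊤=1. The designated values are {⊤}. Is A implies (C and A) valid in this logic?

No

Countermodel: A=⊤, C=I gives I, which is not designated.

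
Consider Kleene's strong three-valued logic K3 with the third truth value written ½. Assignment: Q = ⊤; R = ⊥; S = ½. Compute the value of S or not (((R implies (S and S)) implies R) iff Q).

S and S = ½ and ½ = ½
R implies (S and S) = ⊥ implies ½ = ⊤
(R implies (S and S)) implies R = ⊤ implies ⊥ = ⊥
((R implies (S and S)) implies R) iff Q = ⊥ iff ⊤ = ⊥
not (((R implies (S and S)) implies R) iff Q) = not ⊥ = ⊤
S or not (((R implies (S and S)) implies R) iff Q) = ½ or ⊤ = ⊤

⊤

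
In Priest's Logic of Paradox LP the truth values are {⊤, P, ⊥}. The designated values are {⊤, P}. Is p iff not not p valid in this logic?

Every assignment of p over {⊤, P, ⊥} gives a value in {⊤, P}.
In particular, with p=P: p iff not not p = P.

Yes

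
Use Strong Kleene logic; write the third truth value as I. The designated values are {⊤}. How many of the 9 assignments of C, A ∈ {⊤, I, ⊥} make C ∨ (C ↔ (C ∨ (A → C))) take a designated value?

4

Designated under: (C=⊤, A=⊤); (C=⊤, A=I); (C=⊤, A=⊥); (C=⊥, A=⊤).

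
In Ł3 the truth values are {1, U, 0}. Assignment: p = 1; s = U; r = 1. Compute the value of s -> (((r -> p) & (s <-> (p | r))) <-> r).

1

r -> p = 1 -> 1 = 1
p | r = 1 | 1 = 1
s <-> (p | r) = U <-> 1 = U  [1 − |½−1|]
(r -> p) & (s <-> (p | r)) = 1 & U = U
((r -> p) & (s <-> (p | r))) <-> r = U <-> 1 = U
s -> (((r -> p) & (s <-> (p | r))) <-> r) = U -> U = 1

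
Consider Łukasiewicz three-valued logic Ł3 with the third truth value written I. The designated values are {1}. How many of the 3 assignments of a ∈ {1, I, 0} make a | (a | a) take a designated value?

a=1: 1 ✓
a=I: I ·
a=0: 0 ·

1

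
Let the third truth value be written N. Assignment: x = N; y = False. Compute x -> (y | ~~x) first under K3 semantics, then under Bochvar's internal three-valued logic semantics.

In K3: ~x = ~N = N
~~x = ~N = N
y | ~~x = False | N = N
x -> (y | ~~x) = N -> N = N  [~N | N]
In Bochvar's internal three-valued logic: ~x = ~N = N
~~x = ~N = N
y | ~~x = False | N = N
x -> (y | ~~x) = N -> N = N

N; N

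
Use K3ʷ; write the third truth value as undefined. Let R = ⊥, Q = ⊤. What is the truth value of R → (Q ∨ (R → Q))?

⊤

R → Q = ⊥ → ⊤ = ⊤
Q ∨ (R → Q) = ⊤ ∨ ⊤ = ⊤
R → (Q ∨ (R → Q)) = ⊥ → ⊤ = ⊤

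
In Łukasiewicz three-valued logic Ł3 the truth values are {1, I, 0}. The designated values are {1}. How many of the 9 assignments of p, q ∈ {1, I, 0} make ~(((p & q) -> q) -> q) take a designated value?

Designated under: (p=1, q=0); (p=I, q=0); (p=0, q=0).

3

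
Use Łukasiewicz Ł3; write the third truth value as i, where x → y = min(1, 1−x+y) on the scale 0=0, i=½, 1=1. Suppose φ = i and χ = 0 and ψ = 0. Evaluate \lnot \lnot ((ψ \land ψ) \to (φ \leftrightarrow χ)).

ψ \land ψ = 0 \land 0 = 0
φ \leftrightarrow χ = i \leftrightarrow 0 = i  [1 − |½−0|]
(ψ \land ψ) \to (φ \leftrightarrow χ) = 0 \to i = 1
\lnot ((ψ \land ψ) \to (φ \leftrightarrow χ)) = \lnot 1 = 0
\lnot \lnot ((ψ \land ψ) \to (φ \leftrightarrow χ)) = \lnot 0 = 1

1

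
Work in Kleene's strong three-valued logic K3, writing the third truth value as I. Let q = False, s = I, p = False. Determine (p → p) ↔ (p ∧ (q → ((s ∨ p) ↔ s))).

p → p = False → False = True
s ∨ p = I ∨ False = I
(s ∨ p) ↔ s = I ↔ I = I
q → ((s ∨ p) ↔ s) = False → I = True  [¬False ∨ I]
p ∧ (q → ((s ∨ p) ↔ s)) = False ∧ True = False
(p → p) ↔ (p ∧ (q → ((s ∨ p) ↔ s))) = True ↔ False = False

False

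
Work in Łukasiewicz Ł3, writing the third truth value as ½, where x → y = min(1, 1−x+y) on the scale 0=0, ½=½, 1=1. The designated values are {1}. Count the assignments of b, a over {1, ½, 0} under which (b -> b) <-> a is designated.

Designated under: (b=1, a=1); (b=½, a=1); (b=0, a=1).

3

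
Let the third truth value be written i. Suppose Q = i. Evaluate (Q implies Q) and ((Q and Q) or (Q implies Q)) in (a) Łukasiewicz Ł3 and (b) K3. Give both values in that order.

1; i

In Łukasiewicz Ł3: Q implies Q = i implies i = 1
Q and Q = i and i = i
Q implies Q = i implies i = 1
(Q and Q) or (Q implies Q) = i or 1 = 1
(Q implies Q) and ((Q and Q) or (Q implies Q)) = 1 and 1 = 1
In K3: Q implies Q = i implies i = i
Q and Q = i and i = i
Q implies Q = i implies i = i
(Q and Q) or (Q implies Q) = i or i = i
(Q implies Q) and ((Q and Q) or (Q implies Q)) = i and i = i
They differ because Łukasiewicz Ł3 and K3 treat i differently under implication.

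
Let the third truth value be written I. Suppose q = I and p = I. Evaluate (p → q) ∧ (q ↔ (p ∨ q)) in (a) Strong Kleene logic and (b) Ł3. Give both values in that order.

In Strong Kleene logic: p → q = I → I = I  [¬I ∨ I]
p ∨ q = I ∨ I = I
q ↔ (p ∨ q) = I ↔ I = I
(p → q) ∧ (q ↔ (p ∨ q)) = I ∧ I = I
In Ł3: p → q = I → I = True  [min(1, 1−½+½)]
p ∨ q = I ∨ I = I
q ↔ (p ∨ q) = I ↔ I = True
(p → q) ∧ (q ↔ (p ∨ q)) = True ∧ True = True
They differ because Strong Kleene logic and Ł3 treat I differently under implication.

I; True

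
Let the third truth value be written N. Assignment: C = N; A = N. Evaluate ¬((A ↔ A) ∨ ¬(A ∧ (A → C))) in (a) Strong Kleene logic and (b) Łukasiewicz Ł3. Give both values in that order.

In Strong Kleene logic: A ↔ A = N ↔ N = N
A → C = N → N = N  [¬N ∨ N]
A ∧ (A → C) = N ∧ N = N
¬(A ∧ (A → C)) = ¬N = N
(A ↔ A) ∨ ¬(A ∧ (A → C)) = N ∨ N = N
¬((A ↔ A) ∨ ¬(A ∧ (A → C))) = ¬N = N
In Łukasiewicz Ł3: A ↔ A = N ↔ N = 1  [1 − |½−½|]
A → C = N → N = 1
A ∧ (A → C) = N ∧ 1 = N
¬(A ∧ (A → C)) = ¬N = N
(A ↔ A) ∨ ¬(A ∧ (A → C)) = 1 ∨ N = 1
¬((A ↔ A) ∨ ¬(A ∧ (A → C))) = ¬1 = 0
They differ because Strong Kleene logic and Łukasiewicz Ł3 treat N differently under implication.

N; 0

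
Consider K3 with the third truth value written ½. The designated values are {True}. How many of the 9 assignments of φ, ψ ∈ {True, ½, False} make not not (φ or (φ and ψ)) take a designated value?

Designated under: (φ=True, ψ=True); (φ=True, ψ=½); (φ=True, ψ=False).

3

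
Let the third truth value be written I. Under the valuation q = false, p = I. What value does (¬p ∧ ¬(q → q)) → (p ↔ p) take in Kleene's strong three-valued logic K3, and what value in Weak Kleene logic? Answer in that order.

In Kleene's strong three-valued logic K3: ¬p = ¬I = I
q → q = false → false = true
¬(q → q) = ¬true = false
¬p ∧ ¬(q → q) = I ∧ false = false
p ↔ p = I ↔ I = I
(¬p ∧ ¬(q → q)) → (p ↔ p) = false → I = true  [¬false ∨ I]
In Weak Kleene logic: ¬p = ¬I = I
q → q = false → false = true
¬(q → q) = ¬true = false
¬p ∧ ¬(q → q) = I ∧ false = I
p ↔ p = I ↔ I = I
(¬p ∧ ¬(q → q)) → (p ↔ p) = I → I = I  [any arg is the third value ⇒ result is the third value]
They differ because Kleene's strong three-valued logic K3 and Weak Kleene logic treat I differently under the binary connectives.

true; I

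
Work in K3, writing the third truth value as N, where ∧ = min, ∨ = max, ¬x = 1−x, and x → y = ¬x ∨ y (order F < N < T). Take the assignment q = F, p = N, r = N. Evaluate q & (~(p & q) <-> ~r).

F

p & q = N & F = F
~(p & q) = ~F = T
~r = ~N = N
~(p & q) <-> ~r = T <-> N = N
q & (~(p & q) <-> ~r) = F & N = F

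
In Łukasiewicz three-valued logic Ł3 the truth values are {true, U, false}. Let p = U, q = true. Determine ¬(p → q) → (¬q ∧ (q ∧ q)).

p → q = U → true = true
¬(p → q) = ¬true = false
¬q = ¬true = false
q ∧ q = true ∧ true = true
¬q ∧ (q ∧ q) = false ∧ true = false
¬(p → q) → (¬q ∧ (q ∧ q)) = false → false = true

true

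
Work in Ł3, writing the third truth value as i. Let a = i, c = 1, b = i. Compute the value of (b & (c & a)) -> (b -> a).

1

c & a = 1 & i = i
b & (c & a) = i & i = i
b -> a = i -> i = 1  [min(1, 1−½+½)]
(b & (c & a)) -> (b -> a) = i -> 1 = 1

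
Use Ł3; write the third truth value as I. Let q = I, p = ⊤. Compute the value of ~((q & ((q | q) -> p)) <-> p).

I

q | q = I | I = I
(q | q) -> p = I -> ⊤ = ⊤  [min(1, 1−½+1)]
q & ((q | q) -> p) = I & ⊤ = I
(q & ((q | q) -> p)) <-> p = I <-> ⊤ = I
~((q & ((q | q) -> p)) <-> p) = ~I = I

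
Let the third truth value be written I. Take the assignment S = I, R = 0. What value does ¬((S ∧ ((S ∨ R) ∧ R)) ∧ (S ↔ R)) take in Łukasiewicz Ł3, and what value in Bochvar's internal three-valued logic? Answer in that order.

In Łukasiewicz Ł3: S ∨ R = I ∨ 0 = I
(S ∨ R) ∧ R = I ∧ 0 = 0
S ∧ ((S ∨ R) ∧ R) = I ∧ 0 = 0
S ↔ R = I ↔ 0 = I  [1 − |½−0|]
(S ∧ ((S ∨ R) ∧ R)) ∧ (S ↔ R) = 0 ∧ I = 0
¬((S ∧ ((S ∨ R) ∧ R)) ∧ (S ↔ R)) = ¬0 = 1
In Bochvar's internal three-valued logic: S ∨ R = I ∨ 0 = I
(S ∨ R) ∧ R = I ∧ 0 = I
S ∧ ((S ∨ R) ∧ R) = I ∧ I = I
S ↔ R = I ↔ 0 = I
(S ∧ ((S ∨ R) ∧ R)) ∧ (S ↔ R) = I ∧ I = I
¬((S ∧ ((S ∨ R) ∧ R)) ∧ (S ↔ R)) = ¬I = I
They differ because Łukasiewicz Ł3 and Bochvar's internal three-valued logic treat I differently under the binary connectives.

1; I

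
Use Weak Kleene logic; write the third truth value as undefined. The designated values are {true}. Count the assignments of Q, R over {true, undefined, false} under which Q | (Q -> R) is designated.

Designated under: (Q=true, R=true); (Q=true, R=false); (Q=false, R=true); (Q=false, R=false).

4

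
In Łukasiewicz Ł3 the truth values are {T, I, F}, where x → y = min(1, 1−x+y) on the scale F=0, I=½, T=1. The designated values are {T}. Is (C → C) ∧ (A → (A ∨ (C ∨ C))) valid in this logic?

Every assignment of C, A over {T, I, F} gives a value in {T}.
In particular, with C=I, A=I: (C → C) ∧ (A → (A ∨ (C ∨ C))) = T.

Yes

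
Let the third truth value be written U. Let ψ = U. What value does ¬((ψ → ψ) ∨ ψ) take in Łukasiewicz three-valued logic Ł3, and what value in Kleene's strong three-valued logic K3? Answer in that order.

In Łukasiewicz three-valued logic Ł3: ψ → ψ = U → U = True  [min(1, 1−½+½)]
(ψ → ψ) ∨ ψ = True ∨ U = True
¬((ψ → ψ) ∨ ψ) = ¬True = False
In Kleene's strong three-valued logic K3: ψ → ψ = U → U = U
(ψ → ψ) ∨ ψ = U ∨ U = U
¬((ψ → ψ) ∨ ψ) = ¬U = U
They differ because Łukasiewicz three-valued logic Ł3 and Kleene's strong three-valued logic K3 treat U differently under implication.

False; U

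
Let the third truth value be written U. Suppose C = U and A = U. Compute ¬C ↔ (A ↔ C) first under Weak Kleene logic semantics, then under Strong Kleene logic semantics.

U; U

In Weak Kleene logic: ¬C = ¬U = U
A ↔ C = U ↔ U = U
¬C ↔ (A ↔ C) = U ↔ U = U
In Strong Kleene logic: ¬C = ¬U = U
A ↔ C = U ↔ U = U
¬C ↔ (A ↔ C) = U ↔ U = U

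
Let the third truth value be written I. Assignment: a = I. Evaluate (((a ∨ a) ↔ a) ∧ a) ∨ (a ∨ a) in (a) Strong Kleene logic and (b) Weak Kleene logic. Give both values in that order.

In Strong Kleene logic: a ∨ a = I ∨ I = I
(a ∨ a) ↔ a = I ↔ I = I
((a ∨ a) ↔ a) ∧ a = I ∧ I = I
a ∨ a = I ∨ I = I
(((a ∨ a) ↔ a) ∧ a) ∨ (a ∨ a) = I ∨ I = I
In Weak Kleene logic: a ∨ a = I ∨ I = I
(a ∨ a) ↔ a = I ↔ I = I
((a ∨ a) ↔ a) ∧ a = I ∧ I = I
a ∨ a = I ∨ I = I
(((a ∨ a) ↔ a) ∧ a) ∨ (a ∨ a) = I ∨ I = I

I; I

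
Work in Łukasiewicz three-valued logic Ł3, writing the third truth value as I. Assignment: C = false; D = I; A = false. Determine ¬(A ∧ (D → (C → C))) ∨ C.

true

C → C = false → false = true
D → (C → C) = I → true = true  [min(1, 1−½+1)]
A ∧ (D → (C → C)) = false ∧ true = false
¬(A ∧ (D → (C → C))) = ¬false = true
¬(A ∧ (D → (C → C))) ∨ C = true ∨ false = true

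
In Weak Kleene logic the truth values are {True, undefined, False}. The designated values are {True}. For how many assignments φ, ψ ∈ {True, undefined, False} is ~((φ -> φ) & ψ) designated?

2

Designated under: (φ=True, ψ=False); (φ=False, ψ=False).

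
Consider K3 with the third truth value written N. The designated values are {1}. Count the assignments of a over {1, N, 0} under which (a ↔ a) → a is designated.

a=1: 1 ✓
a=N: N ·
a=0: 0 ·

1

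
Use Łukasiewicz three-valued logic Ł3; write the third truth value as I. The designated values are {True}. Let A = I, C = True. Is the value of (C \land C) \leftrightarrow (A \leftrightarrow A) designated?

C \land C = True \land True = True
A \leftrightarrow A = I \leftrightarrow I = True
(C \land C) \leftrightarrow (A \leftrightarrow A) = True \leftrightarrow True = True
True ∈ {True}.

Yes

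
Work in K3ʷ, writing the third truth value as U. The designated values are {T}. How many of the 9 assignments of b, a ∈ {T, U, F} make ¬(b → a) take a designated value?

Designated under: (b=T, a=F).

1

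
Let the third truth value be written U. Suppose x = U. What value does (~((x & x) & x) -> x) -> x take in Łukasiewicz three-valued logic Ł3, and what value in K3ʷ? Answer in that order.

In Łukasiewicz three-valued logic Ł3: x & x = U & U = U
(x & x) & x = U & U = U
~((x & x) & x) = ~U = U
~((x & x) & x) -> x = U -> U = T  [min(1, 1−½+½)]
(~((x & x) & x) -> x) -> x = T -> U = U
In K3ʷ: x & x = U & U = U
(x & x) & x = U & U = U
~((x & x) & x) = ~U = U
~((x & x) & x) -> x = U -> U = U  [any arg is the third value ⇒ result is the third value]
(~((x & x) & x) -> x) -> x = U -> U = U

U; U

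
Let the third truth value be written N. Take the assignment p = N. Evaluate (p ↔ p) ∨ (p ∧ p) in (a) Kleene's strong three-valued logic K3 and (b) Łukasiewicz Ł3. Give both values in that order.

N; T

In Kleene's strong three-valued logic K3: p ↔ p = N ↔ N = N
p ∧ p = N ∧ N = N
(p ↔ p) ∨ (p ∧ p) = N ∨ N = N
In Łukasiewicz Ł3: p ↔ p = N ↔ N = T  [1 − |½−½|]
p ∧ p = N ∧ N = N
(p ↔ p) ∨ (p ∧ p) = T ∨ N = T
They differ because Kleene's strong three-valued logic K3 and Łukasiewicz Ł3 treat N differently under implication.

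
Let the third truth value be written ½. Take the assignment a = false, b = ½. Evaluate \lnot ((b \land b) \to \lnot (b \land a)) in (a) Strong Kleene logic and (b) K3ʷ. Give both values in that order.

false; ½

In Strong Kleene logic: b \land b = ½ \land ½ = ½
b \land a = ½ \land false = false
\lnot (b \land a) = \lnot false = true
(b \land b) \to \lnot (b \land a) = ½ \to true = true  [\lnot ½ \lor true]
\lnot ((b \land b) \to \lnot (b \land a)) = \lnot true = false
In K3ʷ: b \land b = ½ \land ½ = ½
b \land a = ½ \land false = ½
\lnot (b \land a) = \lnot ½ = ½
(b \land b) \to \lnot (b \land a) = ½ \to ½ = ½  [any arg is the third value ⇒ result is the third value]
\lnot ((b \land b) \to \lnot (b \land a)) = \lnot ½ = ½
They differ because Strong Kleene logic and K3ʷ treat ½ differently under the binary connectives.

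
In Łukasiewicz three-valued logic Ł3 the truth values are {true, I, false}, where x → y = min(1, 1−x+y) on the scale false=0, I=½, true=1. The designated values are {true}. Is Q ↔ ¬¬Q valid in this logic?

Yes

Every assignment of Q over {true, I, false} gives a value in {true}.
In particular, with Q=I: Q ↔ ¬¬Q = true.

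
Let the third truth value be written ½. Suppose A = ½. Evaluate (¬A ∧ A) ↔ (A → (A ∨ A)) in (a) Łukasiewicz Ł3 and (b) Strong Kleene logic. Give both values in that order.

½; ½

In Łukasiewicz Ł3: ¬A = ¬½ = ½
¬A ∧ A = ½ ∧ ½ = ½
A ∨ A = ½ ∨ ½ = ½
A → (A ∨ A) = ½ → ½ = T  [min(1, 1−½+½)]
(¬A ∧ A) ↔ (A → (A ∨ A)) = ½ ↔ T = ½
In Strong Kleene logic: ¬A = ¬½ = ½
¬A ∧ A = ½ ∧ ½ = ½
A ∨ A = ½ ∨ ½ = ½
A → (A ∨ A) = ½ → ½ = ½  [¬½ ∨ ½]
(¬A ∧ A) ↔ (A → (A ∨ A)) = ½ ↔ ½ = ½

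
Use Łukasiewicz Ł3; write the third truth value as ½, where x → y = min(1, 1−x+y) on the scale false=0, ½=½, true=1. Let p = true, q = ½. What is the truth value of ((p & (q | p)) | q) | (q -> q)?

true

q | p = ½ | true = true
p & (q | p) = true & true = true
(p & (q | p)) | q = true | ½ = true
q -> q = ½ -> ½ = true
((p & (q | p)) | q) | (q -> q) = true | true = true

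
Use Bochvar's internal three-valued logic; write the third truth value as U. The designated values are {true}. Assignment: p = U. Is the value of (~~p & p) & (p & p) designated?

~p = ~U = U
~~p = ~U = U
~~p & p = U & U = U
p & p = U & U = U
(~~p & p) & (p & p) = U & U = U
U ∉ {true}.

No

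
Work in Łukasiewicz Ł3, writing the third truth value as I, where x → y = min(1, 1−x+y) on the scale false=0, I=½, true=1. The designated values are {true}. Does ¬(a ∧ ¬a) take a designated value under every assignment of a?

Countermodel: a=I gives I, which is not designated.

No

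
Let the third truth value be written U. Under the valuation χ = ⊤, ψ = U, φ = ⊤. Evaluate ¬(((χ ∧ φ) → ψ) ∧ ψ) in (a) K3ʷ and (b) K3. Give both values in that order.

U; U

In K3ʷ: χ ∧ φ = ⊤ ∧ ⊤ = ⊤
(χ ∧ φ) → ψ = ⊤ → U = U  [any arg is the third value ⇒ result is the third value]
((χ ∧ φ) → ψ) ∧ ψ = U ∧ U = U
¬(((χ ∧ φ) → ψ) ∧ ψ) = ¬U = U
In K3: χ ∧ φ = ⊤ ∧ ⊤ = ⊤
(χ ∧ φ) → ψ = ⊤ → U = U  [¬⊤ ∨ U]
((χ ∧ φ) → ψ) ∧ ψ = U ∧ U = U
¬(((χ ∧ φ) → ψ) ∧ ψ) = ¬U = U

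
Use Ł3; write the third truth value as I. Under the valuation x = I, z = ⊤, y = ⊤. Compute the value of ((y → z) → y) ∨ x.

⊤

y → z = ⊤ → ⊤ = ⊤
(y → z) → y = ⊤ → ⊤ = ⊤
((y → z) → y) ∨ x = ⊤ ∨ I = ⊤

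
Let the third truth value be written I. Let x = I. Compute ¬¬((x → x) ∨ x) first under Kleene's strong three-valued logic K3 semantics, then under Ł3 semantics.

I; T

In Kleene's strong three-valued logic K3: x → x = I → I = I
(x → x) ∨ x = I ∨ I = I
¬((x → x) ∨ x) = ¬I = I
¬¬((x → x) ∨ x) = ¬I = I
In Ł3: x → x = I → I = T
(x → x) ∨ x = T ∨ I = T
¬((x → x) ∨ x) = ¬T = F
¬¬((x → x) ∨ x) = ¬F = T
They differ because Kleene's strong three-valued logic K3 and Ł3 treat I differently under implication.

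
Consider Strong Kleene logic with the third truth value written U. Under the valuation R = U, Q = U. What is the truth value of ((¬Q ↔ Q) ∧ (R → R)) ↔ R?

¬Q = ¬U = U
¬Q ↔ Q = U ↔ U = U
R → R = U → U = U  [¬U ∨ U]
(¬Q ↔ Q) ∧ (R → R) = U ∧ U = U
((¬Q ↔ Q) ∧ (R → R)) ↔ R = U ↔ U = U

U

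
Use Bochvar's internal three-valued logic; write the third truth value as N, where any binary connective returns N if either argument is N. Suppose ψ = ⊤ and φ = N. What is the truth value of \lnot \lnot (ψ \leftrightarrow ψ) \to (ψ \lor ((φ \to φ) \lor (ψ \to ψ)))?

ψ \leftrightarrow ψ = ⊤ \leftrightarrow ⊤ = ⊤
\lnot (ψ \leftrightarrow ψ) = \lnot ⊤ = ⊥
\lnot \lnot (ψ \leftrightarrow ψ) = \lnot ⊥ = ⊤
φ \to φ = N \to N = N  [any arg is the third value ⇒ result is the third value]
ψ \to ψ = ⊤ \to ⊤ = ⊤
(φ \to φ) \lor (ψ \to ψ) = N \lor ⊤ = N
ψ \lor ((φ \to φ) \lor (ψ \to ψ)) = ⊤ \lor N = N
\lnot \lnot (ψ \leftrightarrow ψ) \to (ψ \lor ((φ \to φ) \lor (ψ \to ψ))) = ⊤ \to N = N

N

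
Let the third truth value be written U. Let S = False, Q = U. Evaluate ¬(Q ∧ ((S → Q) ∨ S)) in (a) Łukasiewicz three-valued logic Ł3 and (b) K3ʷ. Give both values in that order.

In Łukasiewicz three-valued logic Ł3: S → Q = False → U = True  [min(1, 1−0+½)]
(S → Q) ∨ S = True ∨ False = True
Q ∧ ((S → Q) ∨ S) = U ∧ True = U
¬(Q ∧ ((S → Q) ∨ S)) = ¬U = U
In K3ʷ: S → Q = False → U = U  [any arg is the third value ⇒ result is the third value]
(S → Q) ∨ S = U ∨ False = U
Q ∧ ((S → Q) ∨ S) = U ∧ U = U
¬(Q ∧ ((S → Q) ∨ S)) = ¬U = U

U; U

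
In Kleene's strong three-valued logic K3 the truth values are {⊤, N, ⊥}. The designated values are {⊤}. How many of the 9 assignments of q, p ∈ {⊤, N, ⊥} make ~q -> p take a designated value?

Of the 9 assignments, 5 give a value in {⊤}.

5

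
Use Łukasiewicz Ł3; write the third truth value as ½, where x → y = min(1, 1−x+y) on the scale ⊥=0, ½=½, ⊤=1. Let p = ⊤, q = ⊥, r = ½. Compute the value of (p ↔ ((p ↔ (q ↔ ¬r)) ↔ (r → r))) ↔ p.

½

¬r = ¬½ = ½
q ↔ ¬r = ⊥ ↔ ½ = ½
p ↔ (q ↔ ¬r) = ⊤ ↔ ½ = ½
r → r = ½ → ½ = ⊤
(p ↔ (q ↔ ¬r)) ↔ (r → r) = ½ ↔ ⊤ = ½
p ↔ ((p ↔ (q ↔ ¬r)) ↔ (r → r)) = ⊤ ↔ ½ = ½
(p ↔ ((p ↔ (q ↔ ¬r)) ↔ (r → r))) ↔ p = ½ ↔ ⊤ = ½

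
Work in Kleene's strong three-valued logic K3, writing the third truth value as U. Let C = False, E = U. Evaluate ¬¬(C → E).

True

C → E = False → U = True
¬(C → E) = ¬True = False
¬¬(C → E) = ¬False = True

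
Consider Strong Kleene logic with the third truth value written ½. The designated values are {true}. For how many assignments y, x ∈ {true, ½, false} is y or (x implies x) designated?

7

Of the 9 assignments, 7 give a value in {true}.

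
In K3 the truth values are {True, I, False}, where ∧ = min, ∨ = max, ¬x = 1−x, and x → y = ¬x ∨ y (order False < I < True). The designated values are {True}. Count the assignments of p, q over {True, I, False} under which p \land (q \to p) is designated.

3

Designated under: (p=True, q=True); (p=True, q=I); (p=True, q=False).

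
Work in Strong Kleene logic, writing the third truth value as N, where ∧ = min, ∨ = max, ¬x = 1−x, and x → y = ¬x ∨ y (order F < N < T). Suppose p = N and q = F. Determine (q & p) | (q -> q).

T

q & p = F & N = F
q -> q = F -> F = T
(q & p) | (q -> q) = F | T = T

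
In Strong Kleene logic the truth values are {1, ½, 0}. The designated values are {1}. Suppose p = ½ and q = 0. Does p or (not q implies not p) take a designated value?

not q = not 0 = 1
not p = not ½ = ½
not q implies not p = 1 implies ½ = ½  [not 1 or ½]
p or (not q implies not p) = ½ or ½ = ½
½ ∉ {1}.

No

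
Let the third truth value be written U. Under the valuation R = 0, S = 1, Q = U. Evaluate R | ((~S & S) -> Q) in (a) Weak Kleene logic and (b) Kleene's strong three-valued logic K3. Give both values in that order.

U; 1

In Weak Kleene logic: ~S = ~1 = 0
~S & S = 0 & 1 = 0
(~S & S) -> Q = 0 -> U = U  [any arg is the third value ⇒ result is the third value]
R | ((~S & S) -> Q) = 0 | U = U
In Kleene's strong three-valued logic K3: ~S = ~1 = 0
~S & S = 0 & 1 = 0
(~S & S) -> Q = 0 -> U = 1  [~0 | U]
R | ((~S & S) -> Q) = 0 | 1 = 1
They differ because Weak Kleene logic and Kleene's strong three-valued logic K3 treat U differently under the binary connectives.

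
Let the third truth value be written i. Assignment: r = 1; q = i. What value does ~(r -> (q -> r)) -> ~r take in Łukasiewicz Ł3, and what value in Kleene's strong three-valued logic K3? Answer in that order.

1; 1

In Łukasiewicz Ł3: q -> r = i -> 1 = 1  [min(1, 1−½+1)]
r -> (q -> r) = 1 -> 1 = 1
~(r -> (q -> r)) = ~1 = 0
~r = ~1 = 0
~(r -> (q -> r)) -> ~r = 0 -> 0 = 1
In Kleene's strong three-valued logic K3: q -> r = i -> 1 = 1  [~i | 1]
r -> (q -> r) = 1 -> 1 = 1
~(r -> (q -> r)) = ~1 = 0
~r = ~1 = 0
~(r -> (q -> r)) -> ~r = 0 -> 0 = 1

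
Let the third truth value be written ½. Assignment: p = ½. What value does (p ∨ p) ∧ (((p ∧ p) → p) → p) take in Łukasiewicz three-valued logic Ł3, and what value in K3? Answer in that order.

In Łukasiewicz three-valued logic Ł3: p ∨ p = ½ ∨ ½ = ½
p ∧ p = ½ ∧ ½ = ½
(p ∧ p) → p = ½ → ½ = T
((p ∧ p) → p) → p = T → ½ = ½
(p ∨ p) ∧ (((p ∧ p) → p) → p) = ½ ∧ ½ = ½
In K3: p ∨ p = ½ ∨ ½ = ½
p ∧ p = ½ ∧ ½ = ½
(p ∧ p) → p = ½ → ½ = ½  [¬½ ∨ ½]
((p ∧ p) → p) → p = ½ → ½ = ½
(p ∨ p) ∧ (((p ∧ p) → p) → p) = ½ ∧ ½ = ½

½; ½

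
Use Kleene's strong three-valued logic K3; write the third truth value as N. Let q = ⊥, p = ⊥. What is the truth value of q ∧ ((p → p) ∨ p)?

⊥

p → p = ⊥ → ⊥ = ⊤
(p → p) ∨ p = ⊤ ∨ ⊥ = ⊤
q ∧ ((p → p) ∨ p) = ⊥ ∧ ⊤ = ⊥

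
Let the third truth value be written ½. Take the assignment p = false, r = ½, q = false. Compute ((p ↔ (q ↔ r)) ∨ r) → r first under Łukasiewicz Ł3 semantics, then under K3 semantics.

In Łukasiewicz Ł3: q ↔ r = false ↔ ½ = ½  [1 − |0−½|]
p ↔ (q ↔ r) = false ↔ ½ = ½
(p ↔ (q ↔ r)) ∨ r = ½ ∨ ½ = ½
((p ↔ (q ↔ r)) ∨ r) → r = ½ → ½ = true
In K3: q ↔ r = false ↔ ½ = ½
p ↔ (q ↔ r) = false ↔ ½ = ½
(p ↔ (q ↔ r)) ∨ r = ½ ∨ ½ = ½
((p ↔ (q ↔ r)) ∨ r) → r = ½ → ½ = ½
They differ because Łukasiewicz Ł3 and K3 treat ½ differently under implication.

true; ½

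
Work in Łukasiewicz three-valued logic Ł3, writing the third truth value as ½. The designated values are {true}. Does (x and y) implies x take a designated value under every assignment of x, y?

Every assignment of x, y over {true, ½, false} gives a value in {true}.
In particular, with x=½, y=½: (x and y) implies x = true.

Yes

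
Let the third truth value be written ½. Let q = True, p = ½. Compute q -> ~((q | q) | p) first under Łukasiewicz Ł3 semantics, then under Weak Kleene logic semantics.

False; ½

In Łukasiewicz Ł3: q | q = True | True = True
(q | q) | p = True | ½ = True
~((q | q) | p) = ~True = False
q -> ~((q | q) | p) = True -> False = False
In Weak Kleene logic: q | q = True | True = True
(q | q) | p = True | ½ = ½
~((q | q) | p) = ~½ = ½
q -> ~((q | q) | p) = True -> ½ = ½  [any arg is the third value ⇒ result is the third value]
They differ because Łukasiewicz Ł3 and Weak Kleene logic treat ½ differently under the binary connectives.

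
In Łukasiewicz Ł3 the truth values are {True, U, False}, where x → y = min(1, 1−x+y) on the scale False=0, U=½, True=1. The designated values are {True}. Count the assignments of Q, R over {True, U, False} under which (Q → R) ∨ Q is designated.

8

Of the 9 assignments, 8 give a value in {True}.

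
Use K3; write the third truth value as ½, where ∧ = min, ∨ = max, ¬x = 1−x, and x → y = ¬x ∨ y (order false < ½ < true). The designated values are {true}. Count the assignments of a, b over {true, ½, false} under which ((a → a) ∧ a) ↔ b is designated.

Designated under: (a=true, b=true); (a=false, b=false).

2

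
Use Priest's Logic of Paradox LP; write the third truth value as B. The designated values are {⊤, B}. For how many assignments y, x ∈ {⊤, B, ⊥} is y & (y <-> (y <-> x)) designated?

Of the 9 assignments, 5 give a value in {⊤, B}.

5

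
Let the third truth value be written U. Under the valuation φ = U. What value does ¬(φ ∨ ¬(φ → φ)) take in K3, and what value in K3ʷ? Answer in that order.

In K3: φ → φ = U → U = U  [¬U ∨ U]
¬(φ → φ) = ¬U = U
φ ∨ ¬(φ → φ) = U ∨ U = U
¬(φ ∨ ¬(φ → φ)) = ¬U = U
In K3ʷ: φ → φ = U → U = U  [any arg is the third value ⇒ result is the third value]
¬(φ → φ) = ¬U = U
φ ∨ ¬(φ → φ) = U ∨ U = U
¬(φ ∨ ¬(φ → φ)) = ¬U = U

U; U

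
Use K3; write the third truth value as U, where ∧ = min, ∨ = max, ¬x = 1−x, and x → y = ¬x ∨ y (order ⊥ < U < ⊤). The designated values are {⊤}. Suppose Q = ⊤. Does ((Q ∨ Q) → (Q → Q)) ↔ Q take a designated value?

Q ∨ Q = ⊤ ∨ ⊤ = ⊤
Q → Q = ⊤ → ⊤ = ⊤
(Q ∨ Q) → (Q → Q) = ⊤ → ⊤ = ⊤
((Q ∨ Q) → (Q → Q)) ↔ Q = ⊤ ↔ ⊤ = ⊤
⊤ ∈ {⊤}.

Yes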